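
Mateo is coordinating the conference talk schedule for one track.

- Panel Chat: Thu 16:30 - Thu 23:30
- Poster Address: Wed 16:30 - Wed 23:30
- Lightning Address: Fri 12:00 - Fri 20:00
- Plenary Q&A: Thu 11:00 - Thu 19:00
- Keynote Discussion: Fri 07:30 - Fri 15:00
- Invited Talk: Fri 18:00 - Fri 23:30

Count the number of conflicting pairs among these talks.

3

Check each pair: they overlap iff neither finishes before the other starts.
Sorted by start: Poster Address, Plenary Q&A, Panel Chat, Keynote Discussion, Lightning Address, Invited Talk.
Plenary Q&A starts after Poster Address ends, so nothing later overlaps Poster Address either.
Panel Chat starts before Plenary Q&A ends → Plenary Q&A and Panel Chat overlap.
Keynote Discussion starts after Plenary Q&A ends, so nothing later overlaps Plenary Q&A either.
Keynote Discussion starts after Panel Chat ends, so nothing later overlaps Panel Chat either.
Lightning Address starts before Keynote Discussion ends → Keynote Discussion and Lightning Address overlap.
Invited Talk starts after Keynote Discussion ends.
Invited Talk starts before Lightning Address ends → Lightning Address and Invited Talk overlap.
Overlapping pairs: Invited Talk & Lightning Address, Keynote Discussion & Lightning Address, Panel Chat & Plenary Q&A — 3 in total.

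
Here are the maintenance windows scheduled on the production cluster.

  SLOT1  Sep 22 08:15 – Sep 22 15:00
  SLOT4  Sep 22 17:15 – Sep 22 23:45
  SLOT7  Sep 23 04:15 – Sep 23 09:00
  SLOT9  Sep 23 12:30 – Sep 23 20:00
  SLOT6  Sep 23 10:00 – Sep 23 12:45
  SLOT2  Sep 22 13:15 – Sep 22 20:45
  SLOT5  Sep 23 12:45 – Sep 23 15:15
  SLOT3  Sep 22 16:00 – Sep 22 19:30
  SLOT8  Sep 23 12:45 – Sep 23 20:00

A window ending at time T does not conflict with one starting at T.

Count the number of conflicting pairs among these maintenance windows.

8

Check each pair: they overlap iff neither finishes before the other starts.
Sorted by start: SLOT1, SLOT2, SLOT3, SLOT4, SLOT7, SLOT6, SLOT9, SLOT5, SLOT8.
SLOT2 starts before SLOT1 ends → SLOT1 and SLOT2 overlap.
SLOT3 starts after SLOT1 ends — done with SLOT1.
SLOT3 starts before SLOT2 ends → SLOT2 and SLOT3 overlap.
SLOT4 starts before SLOT2 ends → SLOT2 and SLOT4 overlap.
SLOT7 starts after SLOT2 ends — done with SLOT2.
SLOT4 starts before SLOT3 ends → SLOT3 and SLOT4 overlap.
SLOT7 starts after SLOT3 ends — done with SLOT3.
SLOT7 starts after SLOT4 ends — done with SLOT4.
SLOT6 starts after SLOT7 ends — done with SLOT7.
SLOT9 starts before SLOT6 ends → SLOT6 and SLOT9 overlap.
SLOT5 starts exactly when SLOT6 ends (back-to-back, no overlap) — done with SLOT6.
SLOT5 starts before SLOT9 ends → SLOT9 and SLOT5 overlap.
SLOT8 starts before SLOT9 ends → SLOT9 and SLOT8 overlap.
SLOT8 starts before SLOT5 ends → SLOT5 and SLOT8 overlap.
Overlapping pairs: SLOT1 & SLOT2, SLOT2 & SLOT3, SLOT2 & SLOT4, SLOT3 & SLOT4, SLOT5 & SLOT8, SLOT5 & SLOT9, SLOT6 & SLOT9, SLOT8 & SLOT9 — 8 in total.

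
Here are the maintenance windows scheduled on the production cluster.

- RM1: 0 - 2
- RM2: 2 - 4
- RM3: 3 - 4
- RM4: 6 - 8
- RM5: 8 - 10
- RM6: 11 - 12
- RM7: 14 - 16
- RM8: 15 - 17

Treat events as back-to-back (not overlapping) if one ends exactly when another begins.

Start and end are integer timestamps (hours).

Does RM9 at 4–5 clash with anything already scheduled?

RM1: ends 2 at or before RM9 starts 4 → clear.
RM2: ends 4 at or before RM9 starts 4 → clear.
RM3: ends 4 at or before RM9 starts 4 → clear.
RM4: starts 6 at or after RM9 ends 5 → clear.
RM5: starts 8 at or after RM9 ends 5 → clear.
RM6: starts 11 at or after RM9 ends 5 → clear.
RM7: starts 14 at or after RM9 ends 5 → clear.
RM8: starts 15 at or after RM9 ends 5 → clear.

No — it doesn't clash with anything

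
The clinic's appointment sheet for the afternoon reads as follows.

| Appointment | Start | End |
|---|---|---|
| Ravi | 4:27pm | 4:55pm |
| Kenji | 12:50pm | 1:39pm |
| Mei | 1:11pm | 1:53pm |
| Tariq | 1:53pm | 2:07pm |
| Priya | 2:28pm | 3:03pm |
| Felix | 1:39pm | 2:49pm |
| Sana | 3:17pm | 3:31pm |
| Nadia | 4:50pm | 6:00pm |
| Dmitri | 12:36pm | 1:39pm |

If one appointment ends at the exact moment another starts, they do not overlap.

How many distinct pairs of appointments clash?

Sorted by start: Dmitri, Kenji, Mei, Felix, Tariq, Priya, Sana, Ravi, Nadia.
Kenji starts before Dmitri ends → Dmitri and Kenji overlap.
Mei starts before Dmitri ends → Dmitri and Mei overlap.
Felix starts exactly when Dmitri ends (back-to-back, no overlap) — done with Dmitri.
Mei starts before Kenji ends → Kenji and Mei overlap.
Felix starts exactly when Kenji ends (back-to-back, no overlap) — done with Kenji.
Felix starts before Mei ends → Mei and Felix overlap.
Tariq starts exactly when Mei ends (back-to-back, no overlap) — done with Mei.
Tariq starts before Felix ends → Felix and Tariq overlap.
Priya starts before Felix ends → Felix and Priya overlap.
Sana starts after Felix ends — done with Felix.
Priya starts after Tariq ends — done with Tariq.
Sana starts after Priya ends — done with Priya.
Ravi starts after Sana ends — done with Sana.
Nadia starts before Ravi ends → Ravi and Nadia overlap.
Overlapping pairs: Dmitri & Kenji, Dmitri & Mei, Felix & Mei, Felix & Priya, Felix & Tariq, Kenji & Mei, Nadia & Ravi — 7 in total.

7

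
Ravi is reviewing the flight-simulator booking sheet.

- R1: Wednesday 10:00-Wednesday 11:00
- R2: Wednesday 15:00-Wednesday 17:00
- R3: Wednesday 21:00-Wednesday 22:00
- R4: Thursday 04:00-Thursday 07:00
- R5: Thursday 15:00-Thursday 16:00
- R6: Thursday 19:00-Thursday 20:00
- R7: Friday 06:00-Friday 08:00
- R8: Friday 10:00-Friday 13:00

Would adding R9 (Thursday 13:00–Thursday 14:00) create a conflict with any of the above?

No — it doesn't clash with anything

R1: ends Wednesday 11:00 at or before R9 starts Thursday 13:00 → clear.
R2: ends Wednesday 17:00 at or before R9 starts Thursday 13:00 → clear.
R3: ends Wednesday 22:00 at or before R9 starts Thursday 13:00 → clear.
R4: ends Thursday 07:00 at or before R9 starts Thursday 13:00 → clear.
R5: starts Thursday 15:00 at or after R9 ends Thursday 14:00 → clear.
R6: starts Thursday 19:00 at or after R9 ends Thursday 14:00 → clear.
R7: starts Friday 06:00 at or after R9 ends Thursday 14:00 → clear.
R8: starts Friday 10:00 at or after R9 ends Thursday 14:00 → clear.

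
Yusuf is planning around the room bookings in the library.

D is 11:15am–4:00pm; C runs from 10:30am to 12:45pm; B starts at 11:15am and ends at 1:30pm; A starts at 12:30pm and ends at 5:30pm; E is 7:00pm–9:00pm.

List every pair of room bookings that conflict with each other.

Sorted by start: C, B, D, A, E.
B starts before C ends → C and B overlap.
D starts before C ends → C and D overlap.
A starts before C ends → C and A overlap.
E starts after C ends.
D starts before B ends → B and D overlap.
A starts before B ends → B and A overlap.
E starts after B ends.
A starts before D ends → D and A overlap.
E starts after D ends.
E starts after A ends.

A & B, A & C, A & D, B & C, B & D, C & D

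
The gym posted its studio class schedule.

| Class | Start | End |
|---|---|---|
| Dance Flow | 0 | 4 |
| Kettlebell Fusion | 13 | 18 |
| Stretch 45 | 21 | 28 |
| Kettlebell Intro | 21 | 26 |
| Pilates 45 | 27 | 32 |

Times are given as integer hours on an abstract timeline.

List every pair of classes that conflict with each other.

Kettlebell Intro & Stretch 45, Pilates 45 & Stretch 45

Two intervals overlap when each starts before the other ends.
Sorted by start: Dance Flow, Kettlebell Fusion, Stretch 45, Kettlebell Intro, Pilates 45.
Kettlebell Fusion starts after Dance Flow ends — done with Dance Flow.
Stretch 45 starts after Kettlebell Fusion ends — done with Kettlebell Fusion.
Kettlebell Intro starts before Stretch 45 ends → Stretch 45 and Kettlebell Intro overlap.
Pilates 45 starts before Stretch 45 ends → Stretch 45 and Pilates 45 overlap.
Pilates 45 starts after Kettlebell Intro ends.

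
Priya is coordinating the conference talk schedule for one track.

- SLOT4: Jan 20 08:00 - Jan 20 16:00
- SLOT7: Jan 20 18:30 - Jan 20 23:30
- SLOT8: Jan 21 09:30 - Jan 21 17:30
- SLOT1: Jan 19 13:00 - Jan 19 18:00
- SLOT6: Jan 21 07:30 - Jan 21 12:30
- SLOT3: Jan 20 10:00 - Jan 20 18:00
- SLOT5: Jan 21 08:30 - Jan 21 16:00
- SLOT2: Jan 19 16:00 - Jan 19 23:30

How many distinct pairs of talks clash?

5

Check each pair: they overlap iff neither finishes before the other starts.
Sorted by start: SLOT1, SLOT2, SLOT4, SLOT3, SLOT7, SLOT6, SLOT5, SLOT8.
SLOT2 starts before SLOT1 ends → SLOT1 and SLOT2 overlap.
SLOT4 starts after SLOT1 ends, so nothing later overlaps SLOT1 either.
SLOT4 starts after SLOT2 ends, so nothing later overlaps SLOT2 either.
SLOT3 starts before SLOT4 ends → SLOT4 and SLOT3 overlap.
SLOT7 starts after SLOT4 ends, so nothing later overlaps SLOT4 either.
SLOT7 starts after SLOT3 ends, so nothing later overlaps SLOT3 either.
SLOT6 starts after SLOT7 ends, so nothing later overlaps SLOT7 either.
SLOT5 starts before SLOT6 ends → SLOT6 and SLOT5 overlap.
SLOT8 starts before SLOT6 ends → SLOT6 and SLOT8 overlap.
SLOT8 starts before SLOT5 ends → SLOT5 and SLOT8 overlap.
Overlapping pairs: SLOT1 & SLOT2, SLOT3 & SLOT4, SLOT5 & SLOT6, SLOT5 & SLOT8, SLOT6 & SLOT8 — 5 in total.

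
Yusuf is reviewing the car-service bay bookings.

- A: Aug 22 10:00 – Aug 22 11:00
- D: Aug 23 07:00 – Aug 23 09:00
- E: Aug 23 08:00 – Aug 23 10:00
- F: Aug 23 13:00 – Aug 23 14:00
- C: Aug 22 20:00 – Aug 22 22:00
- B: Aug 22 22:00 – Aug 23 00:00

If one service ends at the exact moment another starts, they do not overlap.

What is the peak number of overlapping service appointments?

2

Sort all start/end points and keep a running count:
Aug 22 10:00 start A → 1
Aug 22 11:00 end A → 0
Aug 22 20:00 start C → 1
Aug 22 22:00 end C → 0
Aug 22 22:00 start B → 1
Aug 23 00:00 end B → 0
Aug 23 07:00 start D → 1
Aug 23 08:00 start E → 2
Aug 23 09:00 end D → 1
Aug 23 10:00 end E → 0
Aug 23 13:00 start F → 1
Aug 23 14:00 end F → 0
Peak is 2, at Aug 23 08:00 (D, E).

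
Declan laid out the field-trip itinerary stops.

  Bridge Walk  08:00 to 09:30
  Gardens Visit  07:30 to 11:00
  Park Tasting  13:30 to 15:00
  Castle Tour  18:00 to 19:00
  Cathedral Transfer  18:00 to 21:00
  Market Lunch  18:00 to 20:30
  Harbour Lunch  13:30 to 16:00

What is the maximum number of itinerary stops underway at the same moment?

3

Sort all start/end points and keep a running count:
07:30 start Gardens Visit → 1
08:00 start Bridge Walk → 2
09:30 end Bridge Walk → 1
11:00 end Gardens Visit → 0
13:30 start Harbour Lunch → 1
13:30 start Park Tasting → 2
15:00 end Park Tasting → 1
16:00 end Harbour Lunch → 0
18:00 start Castle Tour → 1
18:00 start Cathedral Transfer → 2
18:00 start Market Lunch → 3
19:00 end Castle Tour → 2
20:30 end Market Lunch → 1
21:00 end Cathedral Transfer → 0
Peak is 3, at 18:00 (Castle Tour, Cathedral Transfer, Market Lunch).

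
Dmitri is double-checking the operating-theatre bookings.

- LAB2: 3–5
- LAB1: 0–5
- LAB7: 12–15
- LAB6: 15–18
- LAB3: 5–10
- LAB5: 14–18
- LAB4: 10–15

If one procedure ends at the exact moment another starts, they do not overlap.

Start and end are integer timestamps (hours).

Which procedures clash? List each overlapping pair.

LAB1 & LAB2, LAB4 & LAB5, LAB4 & LAB7, LAB5 & LAB6, LAB5 & LAB7

Two intervals overlap when each starts before the other ends.
Sorted by start: LAB1, LAB2, LAB3, LAB4, LAB7, LAB5, LAB6.
LAB2 starts before LAB1 ends → LAB1 and LAB2 overlap.
LAB3 starts exactly when LAB1 ends (back-to-back, no overlap); LAB1 is clear from here.
LAB3 starts exactly when LAB2 ends (back-to-back, no overlap); LAB2 is clear from here.
LAB4 starts exactly when LAB3 ends (back-to-back, no overlap); LAB3 is clear from here.
LAB7 starts before LAB4 ends → LAB4 and LAB7 overlap.
LAB5 starts before LAB4 ends → LAB4 and LAB5 overlap.
LAB6 starts exactly when LAB4 ends (back-to-back, no overlap).
LAB5 starts before LAB7 ends → LAB7 and LAB5 overlap.
LAB6 starts exactly when LAB7 ends (back-to-back, no overlap).
LAB6 starts before LAB5 ends → LAB5 and LAB6 overlap.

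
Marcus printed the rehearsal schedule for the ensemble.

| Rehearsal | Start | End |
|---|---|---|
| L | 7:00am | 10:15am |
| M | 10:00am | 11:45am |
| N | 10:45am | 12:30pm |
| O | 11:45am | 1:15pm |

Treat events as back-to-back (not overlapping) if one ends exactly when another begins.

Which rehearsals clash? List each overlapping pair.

L & M, M & N, N & O

Sorted by start: L, M, N, O.
M starts before L ends → L and M overlap.
N starts after L ends, so nothing later overlaps L either.
N starts before M ends → M and N overlap.
O starts exactly when M ends (back-to-back, no overlap).
O starts before N ends → N and O overlap.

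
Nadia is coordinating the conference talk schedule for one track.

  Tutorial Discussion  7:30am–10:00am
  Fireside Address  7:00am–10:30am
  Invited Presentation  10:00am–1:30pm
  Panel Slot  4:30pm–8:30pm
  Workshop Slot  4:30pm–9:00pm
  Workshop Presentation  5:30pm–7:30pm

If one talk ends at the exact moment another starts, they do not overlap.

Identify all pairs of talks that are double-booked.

Two intervals overlap when each starts before the other ends.
Sorted by start: Fireside Address, Tutorial Discussion, Invited Presentation, Panel Slot, Workshop Slot, Workshop Presentation.
Tutorial Discussion starts before Fireside Address ends → Fireside Address and Tutorial Discussion overlap.
Invited Presentation starts before Fireside Address ends → Fireside Address and Invited Presentation overlap.
Panel Slot starts after Fireside Address ends, so nothing later overlaps Fireside Address either.
Invited Presentation starts exactly when Tutorial Discussion ends (back-to-back, no overlap), so nothing later overlaps Tutorial Discussion either.
Panel Slot starts after Invited Presentation ends, so nothing later overlaps Invited Presentation either.
Workshop Slot starts before Panel Slot ends → Panel Slot and Workshop Slot overlap.
Workshop Presentation starts before Panel Slot ends → Panel Slot and Workshop Presentation overlap.
Workshop Presentation starts before Workshop Slot ends → Workshop Slot and Workshop Presentation overlap.

Fireside Address & Invited Presentation, Fireside Address & Tutorial Discussion, Panel Slot & Workshop Presentation, Panel Slot & Workshop Slot, Workshop Presentation & Workshop Slot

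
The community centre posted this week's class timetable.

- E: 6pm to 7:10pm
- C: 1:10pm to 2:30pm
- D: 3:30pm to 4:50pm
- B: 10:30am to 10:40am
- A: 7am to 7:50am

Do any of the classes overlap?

Two intervals overlap when each starts before the other ends.
Sorted by start: A, B, C, D, E.
B starts after A ends; A is clear from here.
C starts after B ends; B is clear from here.
D starts after C ends; C is clear from here.
E starts after D ends.
Every pair is clear; the schedule has no overlaps.

No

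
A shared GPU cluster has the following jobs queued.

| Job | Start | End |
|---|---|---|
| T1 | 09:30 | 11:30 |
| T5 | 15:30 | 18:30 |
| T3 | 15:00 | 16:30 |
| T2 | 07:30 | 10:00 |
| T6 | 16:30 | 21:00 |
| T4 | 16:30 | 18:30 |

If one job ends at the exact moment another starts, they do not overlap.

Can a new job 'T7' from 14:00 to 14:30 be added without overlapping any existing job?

Yes — the slot is free

T2: ends 10:00 at or before T7 starts 14:00 → clear.
T1: ends 11:30 at or before T7 starts 14:00 → clear.
T3: starts 15:00 at or after T7 ends 14:30 → clear.
T5: starts 15:30 at or after T7 ends 14:30 → clear.
T4: starts 16:30 at or after T7 ends 14:30 → clear.
T6: starts 16:30 at or after T7 ends 14:30 → clear.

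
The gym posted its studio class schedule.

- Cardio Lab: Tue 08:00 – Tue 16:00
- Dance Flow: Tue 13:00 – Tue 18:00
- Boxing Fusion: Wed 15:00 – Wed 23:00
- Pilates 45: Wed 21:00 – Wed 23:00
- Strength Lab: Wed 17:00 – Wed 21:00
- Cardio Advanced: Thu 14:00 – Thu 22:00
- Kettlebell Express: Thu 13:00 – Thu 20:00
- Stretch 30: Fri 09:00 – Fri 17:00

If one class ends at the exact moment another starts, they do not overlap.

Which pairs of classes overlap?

Boxing Fusion & Pilates 45, Boxing Fusion & Strength Lab, Cardio Advanced & Kettlebell Express, Cardio Lab & Dance Flow

Sorted by start: Cardio Lab, Dance Flow, Boxing Fusion, Strength Lab, Pilates 45, Kettlebell Express, Cardio Advanced, Stretch 30.
Dance Flow starts before Cardio Lab ends → Cardio Lab and Dance Flow overlap.
Boxing Fusion starts after Cardio Lab ends, so Cardio Lab has no further overlaps.
Boxing Fusion starts after Dance Flow ends, so Dance Flow has no further overlaps.
Strength Lab starts before Boxing Fusion ends → Boxing Fusion and Strength Lab overlap.
Pilates 45 starts before Boxing Fusion ends → Boxing Fusion and Pilates 45 overlap.
Kettlebell Express starts after Boxing Fusion ends, so Boxing Fusion has no further overlaps.
Pilates 45 starts exactly when Strength Lab ends (back-to-back, no overlap), so Strength Lab has no further overlaps.
Kettlebell Express starts after Pilates 45 ends, so Pilates 45 has no further overlaps.
Cardio Advanced starts before Kettlebell Express ends → Kettlebell Express and Cardio Advanced overlap.
Stretch 30 starts after Kettlebell Express ends.
Stretch 30 starts after Cardio Advanced ends.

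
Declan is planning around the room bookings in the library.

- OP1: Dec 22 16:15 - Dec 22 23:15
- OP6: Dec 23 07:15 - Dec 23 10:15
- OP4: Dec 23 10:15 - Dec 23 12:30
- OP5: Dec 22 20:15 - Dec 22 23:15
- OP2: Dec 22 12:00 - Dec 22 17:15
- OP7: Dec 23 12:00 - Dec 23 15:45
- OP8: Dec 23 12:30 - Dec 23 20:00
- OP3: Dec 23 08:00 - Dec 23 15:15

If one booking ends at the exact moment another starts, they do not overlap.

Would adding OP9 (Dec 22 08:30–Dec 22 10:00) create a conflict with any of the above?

No — it doesn't clash with anything

OP2: starts Dec 22 12:00 at or after OP9 ends Dec 22 10:00 → clear.
OP1: starts Dec 22 16:15 at or after OP9 ends Dec 22 10:00 → clear.
OP5: starts Dec 22 20:15 at or after OP9 ends Dec 22 10:00 → clear.
OP6: starts Dec 23 07:15 at or after OP9 ends Dec 22 10:00 → clear.
OP3: starts Dec 23 08:00 at or after OP9 ends Dec 22 10:00 → clear.
OP4: starts Dec 23 10:15 at or after OP9 ends Dec 22 10:00 → clear.
OP7: starts Dec 23 12:00 at or after OP9 ends Dec 22 10:00 → clear.
OP8: starts Dec 23 12:30 at or after OP9 ends Dec 22 10:00 → clear.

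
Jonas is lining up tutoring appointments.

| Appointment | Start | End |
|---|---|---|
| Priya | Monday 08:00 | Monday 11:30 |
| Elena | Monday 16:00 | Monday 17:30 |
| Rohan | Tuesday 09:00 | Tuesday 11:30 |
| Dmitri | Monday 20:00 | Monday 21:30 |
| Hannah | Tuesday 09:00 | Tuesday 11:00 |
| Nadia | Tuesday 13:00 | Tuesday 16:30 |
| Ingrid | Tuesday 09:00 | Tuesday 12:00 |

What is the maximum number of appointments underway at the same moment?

3

Walk through starts and ends in time order (an end at T is processed before a start at T):
Monday 08:00 start Priya → 1
Monday 11:30 end Priya → 0
Monday 16:00 start Elena → 1
Monday 17:30 end Elena → 0
Monday 20:00 start Dmitri → 1
Monday 21:30 end Dmitri → 0
Tuesday 09:00 start Hannah → 1
Tuesday 09:00 start Ingrid → 2
Tuesday 09:00 start Rohan → 3
Tuesday 11:00 end Hannah → 2
Tuesday 11:30 end Rohan → 1
Tuesday 12:00 end Ingrid → 0
Tuesday 13:00 start Nadia → 1
Tuesday 16:30 end Nadia → 0
Peak is 3, at Tuesday 09:00 (Hannah, Ingrid, Rohan).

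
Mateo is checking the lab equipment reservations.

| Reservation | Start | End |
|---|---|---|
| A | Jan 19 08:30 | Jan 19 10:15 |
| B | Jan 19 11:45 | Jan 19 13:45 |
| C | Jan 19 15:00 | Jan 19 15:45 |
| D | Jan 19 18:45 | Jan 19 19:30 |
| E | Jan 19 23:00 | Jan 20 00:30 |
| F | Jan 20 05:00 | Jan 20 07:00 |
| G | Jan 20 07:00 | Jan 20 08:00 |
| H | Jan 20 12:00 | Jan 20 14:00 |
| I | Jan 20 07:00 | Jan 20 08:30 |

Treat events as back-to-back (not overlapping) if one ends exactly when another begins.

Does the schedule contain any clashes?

Two intervals overlap when each starts before the other ends.
Sorted by start: A, B, C, D, E, F, G, I, H.
B starts after A ends — done with A.
C starts after B ends — done with B.
D starts after C ends — done with C.
E starts after D ends — done with D.
F starts after E ends — done with E.
G starts exactly when F ends (back-to-back, no overlap) — done with F.
I starts before G ends → G and I overlap.
That's a conflict, so the schedule is not conflict-free.

Yes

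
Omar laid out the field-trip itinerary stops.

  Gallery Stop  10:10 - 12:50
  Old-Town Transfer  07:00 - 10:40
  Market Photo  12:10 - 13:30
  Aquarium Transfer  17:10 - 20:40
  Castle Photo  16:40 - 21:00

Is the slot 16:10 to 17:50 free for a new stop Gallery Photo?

Old-Town Transfer: ends 10:40 at or before Gallery Photo starts 16:10 → clear.
Gallery Stop: ends 12:50 at or before Gallery Photo starts 16:10 → clear.
Market Photo: ends 13:30 at or before Gallery Photo starts 16:10 → clear.
Castle Photo: starts 16:40 before Gallery Photo ends 17:50, and ends 21:00 after Gallery Photo starts 16:10 → overlap.
Aquarium Transfer: starts 17:10 before Gallery Photo ends 17:50, and ends 20:40 after Gallery Photo starts 16:10 → overlap.
Gallery Photo overlaps Aquarium Transfer, Castle Photo.

No — it overlaps Aquarium Transfer, Castle Photo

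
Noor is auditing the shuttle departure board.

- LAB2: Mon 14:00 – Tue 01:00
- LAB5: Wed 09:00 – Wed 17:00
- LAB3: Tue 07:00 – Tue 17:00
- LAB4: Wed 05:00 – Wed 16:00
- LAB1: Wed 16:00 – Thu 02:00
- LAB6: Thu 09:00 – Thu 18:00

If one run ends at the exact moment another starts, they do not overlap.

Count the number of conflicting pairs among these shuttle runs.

2

Sorted by start: LAB2, LAB3, LAB4, LAB5, LAB1, LAB6.
LAB3 starts after LAB2 ends; LAB2 is clear from here.
LAB4 starts after LAB3 ends; LAB3 is clear from here.
LAB5 starts before LAB4 ends → LAB4 and LAB5 overlap.
LAB1 starts exactly when LAB4 ends (back-to-back, no overlap); LAB4 is clear from here.
LAB1 starts before LAB5 ends → LAB5 and LAB1 overlap.
LAB6 starts after LAB5 ends.
LAB6 starts after LAB1 ends.
Overlapping pairs: LAB1 & LAB5, LAB4 & LAB5 — 2 in total.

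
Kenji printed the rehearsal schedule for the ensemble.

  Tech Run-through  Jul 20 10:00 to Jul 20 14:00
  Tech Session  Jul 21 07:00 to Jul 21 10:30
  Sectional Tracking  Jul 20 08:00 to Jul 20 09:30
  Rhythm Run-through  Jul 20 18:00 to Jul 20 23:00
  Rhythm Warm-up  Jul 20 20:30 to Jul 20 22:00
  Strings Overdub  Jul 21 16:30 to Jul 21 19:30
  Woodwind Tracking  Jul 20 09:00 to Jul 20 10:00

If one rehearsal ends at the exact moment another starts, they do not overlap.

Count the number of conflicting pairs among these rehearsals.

Sorted by start: Sectional Tracking, Woodwind Tracking, Tech Run-through, Rhythm Run-through, Rhythm Warm-up, Tech Session, Strings Overdub.
Woodwind Tracking starts before Sectional Tracking ends → Sectional Tracking and Woodwind Tracking overlap.
Tech Run-through starts after Sectional Tracking ends, so Sectional Tracking has no further overlaps.
Tech Run-through starts exactly when Woodwind Tracking ends (back-to-back, no overlap), so Woodwind Tracking has no further overlaps.
Rhythm Run-through starts after Tech Run-through ends, so Tech Run-through has no further overlaps.
Rhythm Warm-up starts before Rhythm Run-through ends → Rhythm Run-through and Rhythm Warm-up overlap.
Tech Session starts after Rhythm Run-through ends, so Rhythm Run-through has no further overlaps.
Tech Session starts after Rhythm Warm-up ends, so Rhythm Warm-up has no further overlaps.
Strings Overdub starts after Tech Session ends.
Overlapping pairs: Rhythm Run-through & Rhythm Warm-up, Sectional Tracking & Woodwind Tracking — 2 in total.

2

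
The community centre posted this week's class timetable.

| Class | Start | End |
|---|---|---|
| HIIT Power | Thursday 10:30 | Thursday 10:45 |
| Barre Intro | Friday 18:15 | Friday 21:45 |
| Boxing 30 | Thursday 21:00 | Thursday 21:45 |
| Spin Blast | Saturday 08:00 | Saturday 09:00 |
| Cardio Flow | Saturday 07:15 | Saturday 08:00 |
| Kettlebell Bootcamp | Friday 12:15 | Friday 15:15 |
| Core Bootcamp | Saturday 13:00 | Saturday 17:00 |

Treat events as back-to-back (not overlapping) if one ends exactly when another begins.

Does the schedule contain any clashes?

No

Sorted by start: HIIT Power, Boxing 30, Kettlebell Bootcamp, Barre Intro, Cardio Flow, Spin Blast, Core Bootcamp.
Boxing 30 starts after HIIT Power ends, so nothing later overlaps HIIT Power either.
Kettlebell Bootcamp starts after Boxing 30 ends, so nothing later overlaps Boxing 30 either.
Barre Intro starts after Kettlebell Bootcamp ends, so nothing later overlaps Kettlebell Bootcamp either.
Cardio Flow starts after Barre Intro ends, so nothing later overlaps Barre Intro either.
Spin Blast starts exactly when Cardio Flow ends (back-to-back, no overlap), so nothing later overlaps Cardio Flow either.
Core Bootcamp starts after Spin Blast ends.
Every pair is clear; the schedule has no overlaps.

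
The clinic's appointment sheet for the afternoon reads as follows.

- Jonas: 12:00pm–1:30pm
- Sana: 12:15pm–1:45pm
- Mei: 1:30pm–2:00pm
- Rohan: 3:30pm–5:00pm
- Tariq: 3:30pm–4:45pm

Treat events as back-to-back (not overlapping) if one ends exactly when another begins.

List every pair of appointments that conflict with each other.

Jonas & Sana, Mei & Sana, Rohan & Tariq

Two intervals overlap when each starts before the other ends.
Sorted by start: Jonas, Sana, Mei, Rohan, Tariq.
Sana starts before Jonas ends → Jonas and Sana overlap.
Mei starts exactly when Jonas ends (back-to-back, no overlap), so nothing later overlaps Jonas either.
Mei starts before Sana ends → Sana and Mei overlap.
Rohan starts after Sana ends, so nothing later overlaps Sana either.
Rohan starts after Mei ends, so nothing later overlaps Mei either.
Tariq starts before Rohan ends → Rohan and Tariq overlap.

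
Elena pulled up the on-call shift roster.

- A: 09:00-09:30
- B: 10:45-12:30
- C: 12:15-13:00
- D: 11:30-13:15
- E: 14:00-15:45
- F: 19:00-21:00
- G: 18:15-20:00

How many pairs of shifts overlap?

Check each pair: they overlap iff neither finishes before the other starts.
Sorted by start: A, B, D, C, E, G, F.
B starts after A ends; A is clear from here.
D starts before B ends → B and D overlap.
C starts before B ends → B and C overlap.
E starts after B ends; B is clear from here.
C starts before D ends → D and C overlap.
E starts after D ends; D is clear from here.
E starts after C ends; C is clear from here.
G starts after E ends; E is clear from here.
F starts before G ends → G and F overlap.
Overlapping pairs: B & C, B & D, C & D, F & G — 4 in total.

4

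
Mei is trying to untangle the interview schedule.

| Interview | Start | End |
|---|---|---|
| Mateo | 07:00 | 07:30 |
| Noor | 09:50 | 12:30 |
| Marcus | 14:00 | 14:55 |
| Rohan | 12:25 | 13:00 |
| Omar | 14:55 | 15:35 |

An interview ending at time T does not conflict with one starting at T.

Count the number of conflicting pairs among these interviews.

1

Check each pair: they overlap iff neither finishes before the other starts.
Sorted by start: Mateo, Noor, Rohan, Marcus, Omar.
Noor starts after Mateo ends — done with Mateo.
Rohan starts before Noor ends → Noor and Rohan overlap.
Marcus starts after Noor ends — done with Noor.
Marcus starts after Rohan ends — done with Rohan.
Omar starts exactly when Marcus ends (back-to-back, no overlap).
Overlapping pairs: Noor & Rohan — 1 in total.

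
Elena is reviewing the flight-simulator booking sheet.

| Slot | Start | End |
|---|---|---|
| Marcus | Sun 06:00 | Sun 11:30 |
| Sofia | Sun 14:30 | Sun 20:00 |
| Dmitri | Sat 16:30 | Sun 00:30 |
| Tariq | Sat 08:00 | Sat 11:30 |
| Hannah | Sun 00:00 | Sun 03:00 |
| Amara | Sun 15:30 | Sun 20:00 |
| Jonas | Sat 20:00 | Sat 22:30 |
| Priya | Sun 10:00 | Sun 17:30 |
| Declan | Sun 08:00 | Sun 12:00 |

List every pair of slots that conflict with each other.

Amara & Priya, Amara & Sofia, Declan & Marcus, Declan & Priya, Dmitri & Hannah, Dmitri & Jonas, Marcus & Priya, Priya & Sofia

Sorted by start: Tariq, Dmitri, Jonas, Hannah, Marcus, Declan, Priya, Sofia, Amara.
Dmitri starts after Tariq ends; Tariq is clear from here.
Jonas starts before Dmitri ends → Dmitri and Jonas overlap.
Hannah starts before Dmitri ends → Dmitri and Hannah overlap.
Marcus starts after Dmitri ends; Dmitri is clear from here.
Hannah starts after Jonas ends; Jonas is clear from here.
Marcus starts after Hannah ends; Hannah is clear from here.
Declan starts before Marcus ends → Marcus and Declan overlap.
Priya starts before Marcus ends → Marcus and Priya overlap.
Sofia starts after Marcus ends; Marcus is clear from here.
Priya starts before Declan ends → Declan and Priya overlap.
Sofia starts after Declan ends; Declan is clear from here.
Sofia starts before Priya ends → Priya and Sofia overlap.
Amara starts before Priya ends → Priya and Amara overlap.
Amara starts before Sofia ends → Sofia and Amara overlap.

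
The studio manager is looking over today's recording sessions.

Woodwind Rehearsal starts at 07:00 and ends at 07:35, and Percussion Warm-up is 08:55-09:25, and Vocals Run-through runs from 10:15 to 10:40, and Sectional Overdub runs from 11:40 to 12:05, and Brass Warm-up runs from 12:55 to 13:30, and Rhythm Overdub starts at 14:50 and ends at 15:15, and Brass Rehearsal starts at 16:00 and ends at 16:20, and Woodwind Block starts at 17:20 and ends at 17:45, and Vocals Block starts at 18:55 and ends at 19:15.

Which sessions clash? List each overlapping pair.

Check each pair: they overlap iff neither finishes before the other starts.
Sorted by start: Woodwind Rehearsal, Percussion Warm-up, Vocals Run-through, Sectional Overdub, Brass Warm-up, Rhythm Overdub, Brass Rehearsal, Woodwind Block, Vocals Block.
Percussion Warm-up starts after Woodwind Rehearsal ends, so Woodwind Rehearsal has no further overlaps.
Vocals Run-through starts after Percussion Warm-up ends, so Percussion Warm-up has no further overlaps.
Sectional Overdub starts after Vocals Run-through ends, so Vocals Run-through has no further overlaps.
Brass Warm-up starts after Sectional Overdub ends, so Sectional Overdub has no further overlaps.
Rhythm Overdub starts after Brass Warm-up ends, so Brass Warm-up has no further overlaps.
Brass Rehearsal starts after Rhythm Overdub ends, so Rhythm Overdub has no further overlaps.
Woodwind Block starts after Brass Rehearsal ends, so Brass Rehearsal has no further overlaps.
Vocals Block starts after Woodwind Block ends.

none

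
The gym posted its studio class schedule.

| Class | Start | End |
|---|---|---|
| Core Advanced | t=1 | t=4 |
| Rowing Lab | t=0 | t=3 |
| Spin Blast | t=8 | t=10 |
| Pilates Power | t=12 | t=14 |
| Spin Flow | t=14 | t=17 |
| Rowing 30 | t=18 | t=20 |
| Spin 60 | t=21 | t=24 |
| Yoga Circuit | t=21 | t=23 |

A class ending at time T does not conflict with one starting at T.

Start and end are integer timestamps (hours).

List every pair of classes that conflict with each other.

Core Advanced & Rowing Lab, Spin 60 & Yoga Circuit

Sorted by start: Rowing Lab, Core Advanced, Spin Blast, Pilates Power, Spin Flow, Rowing 30, Spin 60, Yoga Circuit.
Core Advanced starts before Rowing Lab ends → Rowing Lab and Core Advanced overlap.
Spin Blast starts after Rowing Lab ends — done with Rowing Lab.
Spin Blast starts after Core Advanced ends — done with Core Advanced.
Pilates Power starts after Spin Blast ends — done with Spin Blast.
Spin Flow starts exactly when Pilates Power ends (back-to-back, no overlap) — done with Pilates Power.
Rowing 30 starts after Spin Flow ends — done with Spin Flow.
Spin 60 starts after Rowing 30 ends — done with Rowing 30.
Yoga Circuit starts before Spin 60 ends → Spin 60 and Yoga Circuit overlap.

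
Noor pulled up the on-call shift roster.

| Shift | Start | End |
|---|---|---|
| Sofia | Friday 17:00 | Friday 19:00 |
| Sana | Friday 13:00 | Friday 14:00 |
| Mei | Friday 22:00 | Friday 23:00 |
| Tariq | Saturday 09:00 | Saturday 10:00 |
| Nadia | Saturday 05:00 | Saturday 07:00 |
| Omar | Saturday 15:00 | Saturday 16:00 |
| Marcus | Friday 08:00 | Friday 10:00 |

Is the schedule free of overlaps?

Yes

Sorted by start: Marcus, Sana, Sofia, Mei, Nadia, Tariq, Omar.
Sana starts after Marcus ends, so Marcus has no further overlaps.
Sofia starts after Sana ends, so Sana has no further overlaps.
Mei starts after Sofia ends, so Sofia has no further overlaps.
Nadia starts after Mei ends, so Mei has no further overlaps.
Tariq starts after Nadia ends, so Nadia has no further overlaps.
Omar starts after Tariq ends.
Every pair is clear; the schedule has no overlaps.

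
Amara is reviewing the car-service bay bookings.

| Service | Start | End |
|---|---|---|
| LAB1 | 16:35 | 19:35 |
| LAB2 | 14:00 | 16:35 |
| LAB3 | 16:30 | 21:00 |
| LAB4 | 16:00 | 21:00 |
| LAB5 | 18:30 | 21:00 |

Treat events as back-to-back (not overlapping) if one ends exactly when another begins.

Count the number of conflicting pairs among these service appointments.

8

Check each pair: they overlap iff neither finishes before the other starts.
Sorted by start: LAB2, LAB4, LAB3, LAB1, LAB5.
LAB4 starts before LAB2 ends → LAB2 and LAB4 overlap.
LAB3 starts before LAB2 ends → LAB2 and LAB3 overlap.
LAB1 starts exactly when LAB2 ends (back-to-back, no overlap), so nothing later overlaps LAB2 either.
LAB3 starts before LAB4 ends → LAB4 and LAB3 overlap.
LAB1 starts before LAB4 ends → LAB4 and LAB1 overlap.
LAB5 starts before LAB4 ends → LAB4 and LAB5 overlap.
LAB1 starts before LAB3 ends → LAB3 and LAB1 overlap.
LAB5 starts before LAB3 ends → LAB3 and LAB5 overlap.
LAB5 starts before LAB1 ends → LAB1 and LAB5 overlap.
Overlapping pairs: LAB1 & LAB3, LAB1 & LAB4, LAB1 & LAB5, LAB2 & LAB3, LAB2 & LAB4, LAB3 & LAB4, LAB3 & LAB5, LAB4 & LAB5 — 8 in total.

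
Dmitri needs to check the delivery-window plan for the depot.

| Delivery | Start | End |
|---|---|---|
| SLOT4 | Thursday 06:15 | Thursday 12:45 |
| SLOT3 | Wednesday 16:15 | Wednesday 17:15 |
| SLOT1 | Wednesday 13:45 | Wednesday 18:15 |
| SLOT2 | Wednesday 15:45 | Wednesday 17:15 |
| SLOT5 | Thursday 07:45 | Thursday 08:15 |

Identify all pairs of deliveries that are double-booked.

Sorted by start: SLOT1, SLOT2, SLOT3, SLOT4, SLOT5.
SLOT2 starts before SLOT1 ends → SLOT1 and SLOT2 overlap.
SLOT3 starts before SLOT1 ends → SLOT1 and SLOT3 overlap.
SLOT4 starts after SLOT1 ends — done with SLOT1.
SLOT3 starts before SLOT2 ends → SLOT2 and SLOT3 overlap.
SLOT4 starts after SLOT2 ends — done with SLOT2.
SLOT4 starts after SLOT3 ends — done with SLOT3.
SLOT5 starts before SLOT4 ends → SLOT4 and SLOT5 overlap.

SLOT1 & SLOT2, SLOT1 & SLOT3, SLOT2 & SLOT3, SLOT4 & SLOT5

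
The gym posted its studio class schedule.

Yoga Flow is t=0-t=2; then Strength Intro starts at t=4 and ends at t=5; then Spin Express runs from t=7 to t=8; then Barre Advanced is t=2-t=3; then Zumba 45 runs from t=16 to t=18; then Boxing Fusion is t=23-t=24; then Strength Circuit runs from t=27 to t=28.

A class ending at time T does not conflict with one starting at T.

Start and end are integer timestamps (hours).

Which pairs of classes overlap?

Sorted by start: Yoga Flow, Barre Advanced, Strength Intro, Spin Express, Zumba 45, Boxing Fusion, Strength Circuit.
Barre Advanced starts exactly when Yoga Flow ends (back-to-back, no overlap), so Yoga Flow has no further overlaps.
Strength Intro starts after Barre Advanced ends, so Barre Advanced has no further overlaps.
Spin Express starts after Strength Intro ends, so Strength Intro has no further overlaps.
Zumba 45 starts after Spin Express ends, so Spin Express has no further overlaps.
Boxing Fusion starts after Zumba 45 ends, so Zumba 45 has no further overlaps.
Strength Circuit starts after Boxing Fusion ends.

none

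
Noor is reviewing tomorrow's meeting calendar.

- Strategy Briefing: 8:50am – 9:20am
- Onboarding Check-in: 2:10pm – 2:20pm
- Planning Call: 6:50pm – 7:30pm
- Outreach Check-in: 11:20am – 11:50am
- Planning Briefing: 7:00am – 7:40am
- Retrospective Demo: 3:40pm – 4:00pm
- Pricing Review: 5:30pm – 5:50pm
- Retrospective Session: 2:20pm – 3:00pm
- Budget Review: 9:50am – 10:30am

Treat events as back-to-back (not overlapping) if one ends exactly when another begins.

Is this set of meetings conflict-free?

Yes

Sorted by start: Planning Briefing, Strategy Briefing, Budget Review, Outreach Check-in, Onboarding Check-in, Retrospective Session, Retrospective Demo, Pricing Review, Planning Call.
Strategy Briefing starts after Planning Briefing ends, so Planning Briefing has no further overlaps.
Budget Review starts after Strategy Briefing ends, so Strategy Briefing has no further overlaps.
Outreach Check-in starts after Budget Review ends, so Budget Review has no further overlaps.
Onboarding Check-in starts after Outreach Check-in ends, so Outreach Check-in has no further overlaps.
Retrospective Session starts exactly when Onboarding Check-in ends (back-to-back, no overlap), so Onboarding Check-in has no further overlaps.
Retrospective Demo starts after Retrospective Session ends, so Retrospective Session has no further overlaps.
Pricing Review starts after Retrospective Demo ends, so Retrospective Demo has no further overlaps.
Planning Call starts after Pricing Review ends.
Every pair is clear; the schedule has no overlaps.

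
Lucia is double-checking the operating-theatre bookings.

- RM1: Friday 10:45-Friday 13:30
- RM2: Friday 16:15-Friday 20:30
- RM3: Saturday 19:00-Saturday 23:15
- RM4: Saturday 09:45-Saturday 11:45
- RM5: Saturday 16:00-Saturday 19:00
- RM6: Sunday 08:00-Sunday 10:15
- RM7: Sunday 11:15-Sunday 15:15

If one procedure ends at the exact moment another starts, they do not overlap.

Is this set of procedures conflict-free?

Yes

Sorted by start: RM1, RM2, RM4, RM5, RM3, RM6, RM7.
RM2 starts after RM1 ends, so RM1 has no further overlaps.
RM4 starts after RM2 ends, so RM2 has no further overlaps.
RM5 starts after RM4 ends, so RM4 has no further overlaps.
RM3 starts exactly when RM5 ends (back-to-back, no overlap), so RM5 has no further overlaps.
RM6 starts after RM3 ends, so RM3 has no further overlaps.
RM7 starts after RM6 ends.
Every pair is clear; the schedule has no overlaps.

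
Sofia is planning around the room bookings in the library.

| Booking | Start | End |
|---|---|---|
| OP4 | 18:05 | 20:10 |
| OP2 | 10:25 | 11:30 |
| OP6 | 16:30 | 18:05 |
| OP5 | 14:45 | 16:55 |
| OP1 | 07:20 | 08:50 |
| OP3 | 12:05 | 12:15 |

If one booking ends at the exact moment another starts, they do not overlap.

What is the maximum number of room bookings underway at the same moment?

2

Sort all start/end points and keep a running count:
07:20 start OP1 → 1
08:50 end OP1 → 0
10:25 start OP2 → 1
11:30 end OP2 → 0
12:05 start OP3 → 1
12:15 end OP3 → 0
14:45 start OP5 → 1
16:30 start OP6 → 2
16:55 end OP5 → 1
18:05 end OP6 → 0
18:05 start OP4 → 1
20:10 end OP4 → 0
Peak is 2, at 16:30 (OP5, OP6).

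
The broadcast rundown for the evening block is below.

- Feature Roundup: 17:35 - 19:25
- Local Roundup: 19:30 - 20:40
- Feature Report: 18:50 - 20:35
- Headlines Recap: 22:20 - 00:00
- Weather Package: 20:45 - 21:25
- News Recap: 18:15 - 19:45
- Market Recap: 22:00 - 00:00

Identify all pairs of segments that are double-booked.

Feature Report & Feature Roundup, Feature Report & Local Roundup, Feature Report & News Recap, Feature Roundup & News Recap, Headlines Recap & Market Recap, Local Roundup & News Recap

Check each pair: they overlap iff neither finishes before the other starts.
Sorted by start: Feature Roundup, News Recap, Feature Report, Local Roundup, Weather Package, Market Recap, Headlines Recap.
News Recap starts before Feature Roundup ends → Feature Roundup and News Recap overlap.
Feature Report starts before Feature Roundup ends → Feature Roundup and Feature Report overlap.
Local Roundup starts after Feature Roundup ends, so nothing later overlaps Feature Roundup either.
Feature Report starts before News Recap ends → News Recap and Feature Report overlap.
Local Roundup starts before News Recap ends → News Recap and Local Roundup overlap.
Weather Package starts after News Recap ends, so nothing later overlaps News Recap either.
Local Roundup starts before Feature Report ends → Feature Report and Local Roundup overlap.
Weather Package starts after Feature Report ends, so nothing later overlaps Feature Report either.
Weather Package starts after Local Roundup ends, so nothing later overlaps Local Roundup either.
Market Recap starts after Weather Package ends, so nothing later overlaps Weather Package either.
Headlines Recap starts before Market Recap ends → Market Recap and Headlines Recap overlap.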